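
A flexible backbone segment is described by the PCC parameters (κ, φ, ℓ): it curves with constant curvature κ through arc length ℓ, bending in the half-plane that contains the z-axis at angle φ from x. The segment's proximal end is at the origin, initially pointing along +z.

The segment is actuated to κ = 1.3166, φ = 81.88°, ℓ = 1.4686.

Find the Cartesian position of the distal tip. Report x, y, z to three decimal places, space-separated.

θ = κ·ℓ = 1.3166 × 1.4686 = 1.93356 rad
ρ = (1 − cos θ)/κ = (1 − -0.35486)/1.3166 = 1.02906
z = sin θ / κ = 0.93492/1.3166 = 0.71010
x = ρ cos φ = 1.02906 × cos(81.88°) = 0.14535
y = ρ sin φ = 1.02906 × sin(81.88°) = 1.01874

0.145 1.019 0.710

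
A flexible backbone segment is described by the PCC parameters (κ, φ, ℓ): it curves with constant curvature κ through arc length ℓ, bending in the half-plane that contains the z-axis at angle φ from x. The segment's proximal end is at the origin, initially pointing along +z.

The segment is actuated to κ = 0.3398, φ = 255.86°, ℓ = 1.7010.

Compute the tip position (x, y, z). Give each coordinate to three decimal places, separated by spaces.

θ = κ·ℓ = 0.3398 × 1.7010 = 0.57800 rad
ρ = (1 − cos θ)/κ = (1 − 0.83756)/0.3398 = 0.47805
z = sin θ / κ = 0.54635/0.3398 = 1.60786
x = ρ cos φ = 0.47805 × cos(255.86°) = -0.11678
y = ρ sin φ = 0.47805 × sin(255.86°) = -0.46357

-0.117 -0.464 1.608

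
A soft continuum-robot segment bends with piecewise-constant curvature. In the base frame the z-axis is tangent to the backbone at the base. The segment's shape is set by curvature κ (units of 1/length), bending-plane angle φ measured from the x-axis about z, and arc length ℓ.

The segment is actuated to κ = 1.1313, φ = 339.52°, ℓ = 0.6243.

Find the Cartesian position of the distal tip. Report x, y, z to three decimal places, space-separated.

θ = κ·ℓ = 1.1313 × 0.6243 = 0.70627 rad
ρ = (1 − cos θ)/κ = (1 − 0.76079)/1.1313 = 0.21145
z = sin θ / κ = 0.64900/1.1313 = 0.57368
x = ρ cos φ = 0.21145 × cos(339.52°) = 0.19808
y = ρ sin φ = 0.21145 × sin(339.52°) = -0.07398

0.198 -0.074 0.574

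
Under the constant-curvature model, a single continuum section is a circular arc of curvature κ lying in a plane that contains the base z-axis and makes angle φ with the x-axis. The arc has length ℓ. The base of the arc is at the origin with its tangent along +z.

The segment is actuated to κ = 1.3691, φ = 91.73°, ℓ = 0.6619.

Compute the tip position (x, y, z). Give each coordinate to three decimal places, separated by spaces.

θ = κ·ℓ = 1.3691 × 0.6619 = 0.90621 rad
ρ = (1 − cos θ)/κ = (1 − 0.61674)/1.3691 = 0.27994
z = sin θ / κ = 0.78717/1.3691 = 0.57495
x = ρ cos φ = 0.27994 × cos(91.73°) = -0.00845
y = ρ sin φ = 0.27994 × sin(91.73°) = 0.27981

-0.008 0.280 0.575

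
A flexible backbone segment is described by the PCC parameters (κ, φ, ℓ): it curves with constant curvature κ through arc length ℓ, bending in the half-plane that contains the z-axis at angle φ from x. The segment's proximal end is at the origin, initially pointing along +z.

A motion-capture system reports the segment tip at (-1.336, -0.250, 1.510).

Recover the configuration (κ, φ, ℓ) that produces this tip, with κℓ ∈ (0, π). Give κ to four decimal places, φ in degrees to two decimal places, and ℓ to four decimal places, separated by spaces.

ρ = √(x²+y²) = √(-1.336² + -0.250²) = 1.35919
φ = atan2(y, x) mod 360° = atan2(-0.250, -1.336) = 190.5989°
|p|² = ρ² + z² = 1.35919² + 1.510² = 4.12750
κ = 2ρ / |p|² = 2×1.35919 / 4.12750 = 0.65860
θ = 2·atan2(ρ, z) = 2·atan2(1.35919, 1.510) = 1.46577 rad
ℓ = θ/κ = 1.46577/0.65860 = 2.22557

0.6586 190.60 2.2256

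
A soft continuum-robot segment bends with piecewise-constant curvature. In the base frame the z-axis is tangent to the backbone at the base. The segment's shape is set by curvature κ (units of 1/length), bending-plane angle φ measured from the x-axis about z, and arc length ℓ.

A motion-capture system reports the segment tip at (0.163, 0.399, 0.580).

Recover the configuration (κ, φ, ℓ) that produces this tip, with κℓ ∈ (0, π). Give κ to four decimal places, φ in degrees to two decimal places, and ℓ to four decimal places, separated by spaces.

1.6508 67.78 0.7743

ρ = √(x²+y²) = √(0.163² + 0.399²) = 0.43101
φ = atan2(y, x) mod 360° = atan2(0.399, 0.163) = 67.7789°
|p|² = ρ² + z² = 0.43101² + 0.580² = 0.52217
κ = 2ρ / |p|² = 2×0.43101 / 0.52217 = 1.65084
θ = 2·atan2(ρ, z) = 2·atan2(0.43101, 0.580) = 1.27817 rad
ℓ = θ/κ = 1.27817/1.65084 = 0.77425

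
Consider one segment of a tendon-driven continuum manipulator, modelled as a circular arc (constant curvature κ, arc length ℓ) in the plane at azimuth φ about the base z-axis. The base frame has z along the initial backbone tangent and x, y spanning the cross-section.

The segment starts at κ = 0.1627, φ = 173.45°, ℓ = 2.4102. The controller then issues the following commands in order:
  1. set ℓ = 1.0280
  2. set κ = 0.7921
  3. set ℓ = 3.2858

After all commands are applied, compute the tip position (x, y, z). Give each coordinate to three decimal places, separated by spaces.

-2.331 0.268 0.648

initial: κ=0.1627, φ=173.45°, ℓ=2.4102
cmd 1: set ℓ=1.0280 → (κ,φ,ℓ)=(0.1627,173.45°,1.0280) → tip=(-0.0852,0.0098,1.0232)
cmd 2: set κ=0.7921 → (κ,φ,ℓ)=(0.7921,173.45°,1.0280) → tip=(-0.3933,0.0452,0.9181)
cmd 3: set ℓ=3.2858 → (κ,φ,ℓ)=(0.7921,173.45°,3.2858) → tip=(-2.3307,0.2676,0.6479)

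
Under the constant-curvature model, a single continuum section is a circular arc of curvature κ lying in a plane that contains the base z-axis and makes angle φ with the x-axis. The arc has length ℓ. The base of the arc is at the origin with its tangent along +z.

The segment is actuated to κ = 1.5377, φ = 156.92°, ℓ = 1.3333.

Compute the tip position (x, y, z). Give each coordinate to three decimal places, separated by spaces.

θ = κ·ℓ = 1.5377 × 1.3333 = 2.05022 rad
ρ = (1 − cos θ)/κ = (1 − -0.46126)/1.5377 = 0.95029
z = sin θ / κ = 0.88726/1.5377 = 0.57701
x = ρ cos φ = 0.95029 × cos(156.92°) = -0.87423
y = ρ sin φ = 0.95029 × sin(156.92°) = 0.37253

-0.874 0.373 0.577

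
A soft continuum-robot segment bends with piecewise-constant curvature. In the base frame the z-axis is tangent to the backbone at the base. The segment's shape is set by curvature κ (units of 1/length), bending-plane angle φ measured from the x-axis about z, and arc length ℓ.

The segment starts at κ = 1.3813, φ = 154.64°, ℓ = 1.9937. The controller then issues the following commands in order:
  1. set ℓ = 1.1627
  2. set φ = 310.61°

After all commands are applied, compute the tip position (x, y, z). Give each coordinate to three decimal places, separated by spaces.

initial: κ=1.3813, φ=154.64°, ℓ=1.9937
cmd 1: set ℓ=1.1627 → (κ,φ,ℓ)=(1.3813,154.64°,1.1627) → tip=(-0.6772,0.3210,0.7235)
cmd 2: set φ=310.61° → (κ,φ,ℓ)=(1.3813,310.61°,1.1627) → tip=(0.4878,-0.5690,0.7235)

0.488 -0.569 0.724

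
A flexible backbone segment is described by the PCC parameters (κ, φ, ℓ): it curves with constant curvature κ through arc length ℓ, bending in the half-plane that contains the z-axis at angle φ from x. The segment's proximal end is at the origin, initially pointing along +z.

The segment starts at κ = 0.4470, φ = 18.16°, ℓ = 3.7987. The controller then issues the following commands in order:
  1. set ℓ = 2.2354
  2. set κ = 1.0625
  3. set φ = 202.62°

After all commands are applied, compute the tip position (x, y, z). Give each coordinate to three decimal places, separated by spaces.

-1.495 -0.623 0.653

initial: κ=0.4470, φ=18.16°, ℓ=3.7987
cmd 1: set ℓ=2.2354 → (κ,φ,ℓ)=(0.4470,18.16°,2.2354) → tip=(0.9758,0.3201,1.8815)
cmd 2: set κ=1.0625 → (κ,φ,ℓ)=(1.0625,18.16°,2.2354) → tip=(1.5385,0.5046,0.6528)
cmd 3: set φ=202.62° → (κ,φ,ℓ)=(1.0625,202.62°,2.2354) → tip=(-1.4946,-0.6228,0.6528)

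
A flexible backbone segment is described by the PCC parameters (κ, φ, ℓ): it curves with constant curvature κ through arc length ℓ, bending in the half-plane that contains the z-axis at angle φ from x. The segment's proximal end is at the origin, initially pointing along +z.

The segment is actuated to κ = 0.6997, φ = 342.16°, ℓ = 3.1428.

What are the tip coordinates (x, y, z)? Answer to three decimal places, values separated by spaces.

θ = κ·ℓ = 0.6997 × 3.1428 = 2.19902 rad
ρ = (1 − cos θ)/κ = (1 − -0.58771)/0.6997 = 2.26912
z = sin θ / κ = 0.80907/0.6997 = 1.15632
x = ρ cos φ = 2.26912 × cos(342.16°) = 2.16002
y = ρ sin φ = 2.26912 × sin(342.16°) = -0.69517

2.160 -0.695 1.156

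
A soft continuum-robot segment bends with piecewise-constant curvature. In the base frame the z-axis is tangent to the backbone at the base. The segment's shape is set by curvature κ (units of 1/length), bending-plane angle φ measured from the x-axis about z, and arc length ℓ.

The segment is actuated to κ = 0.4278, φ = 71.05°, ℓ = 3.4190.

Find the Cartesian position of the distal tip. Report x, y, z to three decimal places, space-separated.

0.677 1.972 2.324

θ = κ·ℓ = 0.4278 × 3.4190 = 1.46265 rad
ρ = (1 − cos θ)/κ = (1 − 0.10794)/0.4278 = 2.08523
z = sin θ / κ = 0.99416/0.4278 = 2.32388
x = ρ cos φ = 2.08523 × cos(71.05°) = 0.67716
y = ρ sin φ = 2.08523 × sin(71.05°) = 1.97222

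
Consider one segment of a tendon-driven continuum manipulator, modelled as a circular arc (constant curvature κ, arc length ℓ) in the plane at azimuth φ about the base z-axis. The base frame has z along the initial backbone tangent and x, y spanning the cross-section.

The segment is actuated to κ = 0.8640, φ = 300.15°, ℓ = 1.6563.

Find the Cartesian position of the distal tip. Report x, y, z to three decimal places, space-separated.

0.500 -0.861 1.146

θ = κ·ℓ = 0.8640 × 1.6563 = 1.43104 rad
ρ = (1 − cos θ)/κ = (1 − 0.13930)/0.8640 = 0.99618
z = sin θ / κ = 0.99025/0.8640 = 1.14612
x = ρ cos φ = 0.99618 × cos(300.15°) = 0.50035
y = ρ sin φ = 0.99618 × sin(300.15°) = -0.86141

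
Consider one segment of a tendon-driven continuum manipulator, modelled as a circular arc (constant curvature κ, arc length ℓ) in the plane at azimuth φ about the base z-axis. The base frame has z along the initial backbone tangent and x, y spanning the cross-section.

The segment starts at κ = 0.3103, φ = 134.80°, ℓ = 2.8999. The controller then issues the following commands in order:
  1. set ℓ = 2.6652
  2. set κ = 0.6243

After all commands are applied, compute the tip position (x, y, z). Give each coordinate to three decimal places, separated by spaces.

-1.234 1.242 1.595

initial: κ=0.3103, φ=134.80°, ℓ=2.8999
cmd 1: set ℓ=2.6652 → (κ,φ,ℓ)=(0.3103,134.80°,2.6652) → tip=(-0.7333,0.7384,2.3716)
cmd 2: set κ=0.6243 → (κ,φ,ℓ)=(0.6243,134.80°,2.6652) → tip=(-1.2336,1.2422,1.5949)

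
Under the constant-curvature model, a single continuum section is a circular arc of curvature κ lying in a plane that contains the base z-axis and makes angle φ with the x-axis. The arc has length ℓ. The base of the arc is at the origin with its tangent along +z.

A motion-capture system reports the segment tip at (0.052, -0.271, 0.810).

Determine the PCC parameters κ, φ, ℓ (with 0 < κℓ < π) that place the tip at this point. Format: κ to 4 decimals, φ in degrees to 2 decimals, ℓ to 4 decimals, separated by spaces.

0.7537 280.86 0.8713

ρ = √(x²+y²) = √(0.052² + -0.271²) = 0.27594
φ = atan2(y, x) mod 360° = atan2(-0.271, 0.052) = 280.8620°
|p|² = ρ² + z² = 0.27594² + 0.810² = 0.73225
κ = 2ρ / |p|² = 2×0.27594 / 0.73225 = 0.75369
θ = 2·atan2(ρ, z) = 2·atan2(0.27594, 0.810) = 0.65668 rad
ℓ = θ/κ = 0.65668/0.75369 = 0.87128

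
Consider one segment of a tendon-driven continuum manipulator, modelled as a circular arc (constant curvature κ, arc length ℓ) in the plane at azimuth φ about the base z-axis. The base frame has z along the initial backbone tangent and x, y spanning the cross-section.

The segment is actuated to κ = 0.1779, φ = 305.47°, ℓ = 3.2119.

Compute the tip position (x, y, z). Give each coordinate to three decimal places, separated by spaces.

0.518 -0.727 3.040

θ = κ·ℓ = 0.1779 × 3.2119 = 0.57140 rad
ρ = (1 − cos θ)/κ = (1 − 0.84115)/0.1779 = 0.89294
z = sin θ / κ = 0.54081/0.1779 = 3.03995
x = ρ cos φ = 0.89294 × cos(305.47°) = 0.51815
y = ρ sin φ = 0.89294 × sin(305.47°) = -0.72723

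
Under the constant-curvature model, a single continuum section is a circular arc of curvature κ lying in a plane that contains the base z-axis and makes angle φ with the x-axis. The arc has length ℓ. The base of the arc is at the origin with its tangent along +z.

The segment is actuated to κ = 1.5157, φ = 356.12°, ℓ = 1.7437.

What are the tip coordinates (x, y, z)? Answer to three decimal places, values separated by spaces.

1.236 -0.084 0.316

θ = κ·ℓ = 1.5157 × 1.7437 = 2.64293 rad
ρ = (1 − cos θ)/κ = (1 − -0.87822)/1.5157 = 1.23918
z = sin θ / κ = 0.47825/1.5157 = 0.31553
x = ρ cos φ = 1.23918 × cos(356.12°) = 1.23634
y = ρ sin φ = 1.23918 × sin(356.12°) = -0.08385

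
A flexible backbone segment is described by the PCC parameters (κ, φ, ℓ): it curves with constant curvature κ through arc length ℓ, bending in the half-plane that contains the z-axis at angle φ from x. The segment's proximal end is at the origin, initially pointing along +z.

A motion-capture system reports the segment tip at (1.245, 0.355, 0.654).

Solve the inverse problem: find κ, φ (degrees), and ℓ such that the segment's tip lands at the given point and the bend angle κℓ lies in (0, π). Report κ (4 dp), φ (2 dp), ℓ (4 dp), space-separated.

1.2308 15.92 1.7924

ρ = √(x²+y²) = √(1.245² + 0.355²) = 1.29462
φ = atan2(y, x) mod 360° = atan2(0.355, 1.245) = 15.9150°
|p|² = ρ² + z² = 1.29462² + 0.654² = 2.10377
κ = 2ρ / |p|² = 2×1.29462 / 2.10377 = 1.23077
θ = 2·atan2(ρ, z) = 2·atan2(1.29462, 0.654) = 2.20605 rad
ℓ = θ/κ = 2.20605/1.23077 = 1.79242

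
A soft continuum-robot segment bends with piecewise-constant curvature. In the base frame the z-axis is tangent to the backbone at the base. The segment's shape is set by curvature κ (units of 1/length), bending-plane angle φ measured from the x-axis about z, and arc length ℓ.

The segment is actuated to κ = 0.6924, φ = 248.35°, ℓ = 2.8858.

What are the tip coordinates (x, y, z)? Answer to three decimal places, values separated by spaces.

-0.754 -1.899 1.314

θ = κ·ℓ = 0.6924 × 2.8858 = 1.99813 rad
ρ = (1 − cos θ)/κ = (1 − -0.41444)/0.6924 = 2.04281
z = sin θ / κ = 0.91007/0.6924 = 1.31438
x = ρ cos φ = 2.04281 × cos(248.35°) = -0.75367
y = ρ sin φ = 2.04281 × sin(248.35°) = -1.89870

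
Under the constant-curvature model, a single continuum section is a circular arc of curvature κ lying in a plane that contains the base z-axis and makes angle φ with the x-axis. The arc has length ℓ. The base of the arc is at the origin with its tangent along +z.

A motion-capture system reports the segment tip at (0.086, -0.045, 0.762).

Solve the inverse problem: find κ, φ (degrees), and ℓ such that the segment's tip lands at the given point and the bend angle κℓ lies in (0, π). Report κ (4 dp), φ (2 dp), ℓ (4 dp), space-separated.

ρ = √(x²+y²) = √(0.086² + -0.045²) = 0.09706
φ = atan2(y, x) mod 360° = atan2(-0.045, 0.086) = 332.3789°
|p|² = ρ² + z² = 0.09706² + 0.762² = 0.59007
κ = 2ρ / |p|² = 2×0.09706 / 0.59007 = 0.32899
θ = 2·atan2(ρ, z) = 2·atan2(0.09706, 0.762) = 0.25339 rad
ℓ = θ/κ = 0.25339/0.32899 = 0.77022

0.3290 332.38 0.7702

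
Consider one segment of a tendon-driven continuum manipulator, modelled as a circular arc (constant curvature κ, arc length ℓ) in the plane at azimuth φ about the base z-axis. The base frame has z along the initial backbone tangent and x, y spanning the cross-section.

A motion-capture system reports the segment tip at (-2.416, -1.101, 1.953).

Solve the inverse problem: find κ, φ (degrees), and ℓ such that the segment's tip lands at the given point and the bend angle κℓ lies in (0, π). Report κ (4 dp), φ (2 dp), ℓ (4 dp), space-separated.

ρ = √(x²+y²) = √(-2.416² + -1.101²) = 2.65504
φ = atan2(y, x) mod 360° = atan2(-1.101, -2.416) = 204.4993°
|p|² = ρ² + z² = 2.65504² + 1.953² = 10.86347
κ = 2ρ / |p|² = 2×2.65504 / 10.86347 = 0.48880
θ = 2·atan2(ρ, z) = 2·atan2(2.65504, 1.953) = 1.87317 rad
ℓ = θ/κ = 1.87317/0.48880 = 3.83217

0.4888 204.50 3.8322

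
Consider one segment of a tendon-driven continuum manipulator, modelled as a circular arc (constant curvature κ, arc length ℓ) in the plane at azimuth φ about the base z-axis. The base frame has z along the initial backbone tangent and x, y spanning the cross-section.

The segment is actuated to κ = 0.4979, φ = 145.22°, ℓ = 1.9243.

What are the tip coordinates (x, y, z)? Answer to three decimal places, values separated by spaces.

θ = κ·ℓ = 0.4979 × 1.9243 = 0.95811 rad
ρ = (1 − cos θ)/κ = (1 − 0.57507)/0.4979 = 0.85345
z = sin θ / κ = 0.81811/0.4979 = 1.64311
x = ρ cos φ = 0.85345 × cos(145.22°) = -0.70098
y = ρ sin φ = 0.85345 × sin(145.22°) = 0.48683

-0.701 0.487 1.643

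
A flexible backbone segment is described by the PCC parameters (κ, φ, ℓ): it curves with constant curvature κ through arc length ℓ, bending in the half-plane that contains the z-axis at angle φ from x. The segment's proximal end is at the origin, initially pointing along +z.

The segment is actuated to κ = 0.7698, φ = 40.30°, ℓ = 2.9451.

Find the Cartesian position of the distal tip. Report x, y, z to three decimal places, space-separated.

θ = κ·ℓ = 0.7698 × 2.9451 = 2.26714 rad
ρ = (1 − cos θ)/κ = (1 − -0.64142)/0.7698 = 2.13226
z = sin θ / κ = 0.76719/0.7698 = 0.99661
x = ρ cos φ = 2.13226 × cos(40.30°) = 1.62621
y = ρ sin φ = 2.13226 × sin(40.30°) = 1.37913

1.626 1.379 0.997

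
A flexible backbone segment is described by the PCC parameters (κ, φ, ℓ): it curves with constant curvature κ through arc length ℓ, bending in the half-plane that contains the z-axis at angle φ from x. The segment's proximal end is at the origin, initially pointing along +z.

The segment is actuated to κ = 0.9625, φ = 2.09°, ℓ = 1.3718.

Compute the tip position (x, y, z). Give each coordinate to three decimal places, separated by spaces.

θ = κ·ℓ = 0.9625 × 1.3718 = 1.32036 rad
ρ = (1 − cos θ)/κ = (1 − 0.24783)/0.9625 = 0.78148
z = sin θ / κ = 0.96880/0.9625 = 1.00655
x = ρ cos φ = 0.78148 × cos(2.09°) = 0.78096
y = ρ sin φ = 0.78148 × sin(2.09°) = 0.02850

0.781 0.028 1.007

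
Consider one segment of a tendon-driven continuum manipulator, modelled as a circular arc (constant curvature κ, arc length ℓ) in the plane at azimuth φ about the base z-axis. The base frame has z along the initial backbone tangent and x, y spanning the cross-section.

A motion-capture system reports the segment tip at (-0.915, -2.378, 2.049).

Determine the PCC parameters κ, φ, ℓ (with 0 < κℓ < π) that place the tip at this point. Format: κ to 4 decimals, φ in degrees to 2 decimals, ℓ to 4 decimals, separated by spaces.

ρ = √(x²+y²) = √(-0.915² + -2.378²) = 2.54796
φ = atan2(y, x) mod 360° = atan2(-2.378, -0.915) = 248.9544°
|p|² = ρ² + z² = 2.54796² + 2.049² = 10.69051
κ = 2ρ / |p|² = 2×2.54796 / 10.69051 = 0.47668
θ = 2·atan2(ρ, z) = 2·atan2(2.54796, 2.049) = 1.78703 rad
ℓ = θ/κ = 1.78703/0.47668 = 3.74894

0.4767 248.95 3.7489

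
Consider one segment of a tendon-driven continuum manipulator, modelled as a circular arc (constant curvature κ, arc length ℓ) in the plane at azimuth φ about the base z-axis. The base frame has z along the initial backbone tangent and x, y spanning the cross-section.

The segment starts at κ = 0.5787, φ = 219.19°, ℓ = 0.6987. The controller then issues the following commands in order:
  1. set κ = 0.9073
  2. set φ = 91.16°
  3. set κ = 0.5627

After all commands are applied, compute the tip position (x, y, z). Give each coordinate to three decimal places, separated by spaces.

-0.003 0.136 0.681

initial: κ=0.5787, φ=219.19°, ℓ=0.6987
cmd 1: set κ=0.9073 → (κ,φ,ℓ)=(0.9073,219.19°,0.6987) → tip=(-0.1660,-0.1353,0.6528)
cmd 2: set φ=91.16° → (κ,φ,ℓ)=(0.9073,91.16°,0.6987) → tip=(-0.0043,0.2141,0.6528)
cmd 3: set κ=0.5627 → (κ,φ,ℓ)=(0.5627,91.16°,0.6987) → tip=(-0.0027,0.1356,0.6808)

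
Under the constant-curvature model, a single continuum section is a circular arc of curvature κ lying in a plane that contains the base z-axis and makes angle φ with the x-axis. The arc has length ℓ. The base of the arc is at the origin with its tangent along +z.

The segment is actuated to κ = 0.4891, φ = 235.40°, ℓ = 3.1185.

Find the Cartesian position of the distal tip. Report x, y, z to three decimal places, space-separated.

-1.108 -1.606 2.042

θ = κ·ℓ = 0.4891 × 3.1185 = 1.52526 rad
ρ = (1 − cos θ)/κ = (1 − 0.04552)/0.4891 = 1.95150
z = sin θ / κ = 0.99896/0.4891 = 2.04245
x = ρ cos φ = 1.95150 × cos(235.40°) = -1.10815
y = ρ sin φ = 1.95150 × sin(235.40°) = -1.60635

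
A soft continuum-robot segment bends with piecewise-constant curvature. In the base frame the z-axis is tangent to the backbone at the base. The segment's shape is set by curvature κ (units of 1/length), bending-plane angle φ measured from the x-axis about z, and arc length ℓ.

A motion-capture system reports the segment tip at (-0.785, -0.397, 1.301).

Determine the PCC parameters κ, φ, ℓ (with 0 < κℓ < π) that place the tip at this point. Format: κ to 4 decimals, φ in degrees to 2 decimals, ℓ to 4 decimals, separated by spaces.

0.7133 206.83 1.6670

ρ = √(x²+y²) = √(-0.785² + -0.397²) = 0.87968
φ = atan2(y, x) mod 360° = atan2(-0.397, -0.785) = 206.8272°
|p|² = ρ² + z² = 0.87968² + 1.301² = 2.46643
κ = 2ρ / |p|² = 2×0.87968 / 2.46643 = 0.71332
θ = 2·atan2(ρ, z) = 2·atan2(0.87968, 1.301) = 1.18909 rad
ℓ = θ/κ = 1.18909/0.71332 = 1.66698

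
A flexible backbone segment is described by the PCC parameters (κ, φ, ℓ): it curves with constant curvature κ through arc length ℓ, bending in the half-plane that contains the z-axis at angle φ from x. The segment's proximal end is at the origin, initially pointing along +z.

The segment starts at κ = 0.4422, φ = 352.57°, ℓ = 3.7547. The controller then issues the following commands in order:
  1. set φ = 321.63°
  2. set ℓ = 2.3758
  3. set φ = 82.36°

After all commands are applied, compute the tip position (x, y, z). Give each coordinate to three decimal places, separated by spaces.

initial: κ=0.4422, φ=352.57°, ℓ=3.7547
cmd 1: set φ=321.63° → (κ,φ,ℓ)=(0.4422,321.63°,3.7547) → tip=(1.9315,-1.5293,2.2524)
cmd 2: set ℓ=2.3758 → (κ,φ,ℓ)=(0.4422,321.63°,2.3758) → tip=(0.8917,-0.7060,1.9623)
cmd 3: set φ=82.36° → (κ,φ,ℓ)=(0.4422,82.36°,2.3758) → tip=(0.1512,1.1272,1.9623)

0.151 1.127 1.962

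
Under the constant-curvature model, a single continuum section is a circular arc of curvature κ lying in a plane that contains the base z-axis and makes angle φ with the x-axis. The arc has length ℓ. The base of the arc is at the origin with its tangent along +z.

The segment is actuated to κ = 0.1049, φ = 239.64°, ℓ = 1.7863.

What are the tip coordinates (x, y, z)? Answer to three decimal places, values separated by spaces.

θ = κ·ℓ = 0.1049 × 1.7863 = 0.18738 rad
ρ = (1 − cos θ)/κ = (1 − 0.98250)/0.1049 = 0.16687
z = sin θ / κ = 0.18629/0.1049 = 1.77586
x = ρ cos φ = 0.16687 × cos(239.64°) = -0.08434
y = ρ sin φ = 0.16687 × sin(239.64°) = -0.14399

-0.084 -0.144 1.776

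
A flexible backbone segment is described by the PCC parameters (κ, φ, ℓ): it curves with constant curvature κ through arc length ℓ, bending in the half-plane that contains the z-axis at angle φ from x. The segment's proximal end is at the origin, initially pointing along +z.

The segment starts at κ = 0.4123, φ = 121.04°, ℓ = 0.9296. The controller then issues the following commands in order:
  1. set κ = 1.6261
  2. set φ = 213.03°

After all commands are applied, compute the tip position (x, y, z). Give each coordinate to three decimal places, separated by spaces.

initial: κ=0.4123, φ=121.04°, ℓ=0.9296
cmd 1: set κ=1.6261 → (κ,φ,ℓ)=(1.6261,121.04°,0.9296) → tip=(-0.2983,0.4957,0.6139)
cmd 2: set φ=213.03° → (κ,φ,ℓ)=(1.6261,213.03°,0.9296) → tip=(-0.4851,-0.3154,0.6139)

-0.485 -0.315 0.614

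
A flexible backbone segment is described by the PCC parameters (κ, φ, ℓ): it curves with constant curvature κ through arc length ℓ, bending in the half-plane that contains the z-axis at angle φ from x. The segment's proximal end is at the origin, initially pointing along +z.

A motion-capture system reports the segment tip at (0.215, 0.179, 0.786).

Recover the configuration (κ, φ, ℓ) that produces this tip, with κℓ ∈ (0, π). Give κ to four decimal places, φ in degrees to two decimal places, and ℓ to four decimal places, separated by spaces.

0.8038 39.78 0.8508

ρ = √(x²+y²) = √(0.215² + 0.179²) = 0.27976
φ = atan2(y, x) mod 360° = atan2(0.179, 0.215) = 39.7793°
|p|² = ρ² + z² = 0.27976² + 0.786² = 0.69606
κ = 2ρ / |p|² = 2×0.27976 / 0.69606 = 0.80384
θ = 2·atan2(ρ, z) = 2·atan2(0.27976, 0.786) = 0.68389 rad
ℓ = θ/κ = 0.68389/0.80384 = 0.85079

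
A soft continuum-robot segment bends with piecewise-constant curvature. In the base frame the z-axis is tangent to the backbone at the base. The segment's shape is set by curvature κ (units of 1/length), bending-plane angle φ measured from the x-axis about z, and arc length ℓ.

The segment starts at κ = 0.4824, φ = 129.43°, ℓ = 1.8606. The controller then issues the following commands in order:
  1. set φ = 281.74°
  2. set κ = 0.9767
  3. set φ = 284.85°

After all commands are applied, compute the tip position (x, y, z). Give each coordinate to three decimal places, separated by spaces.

initial: κ=0.4824, φ=129.43°, ℓ=1.8606
cmd 1: set φ=281.74° → (κ,φ,ℓ)=(0.4824,281.74°,1.8606) → tip=(0.1588,-0.7641,1.6207)
cmd 2: set κ=0.9767 → (κ,φ,ℓ)=(0.9767,281.74°,1.8606) → tip=(0.2591,-1.2470,0.9929)
cmd 3: set φ=284.85° → (κ,φ,ℓ)=(0.9767,284.85°,1.8606) → tip=(0.3264,-1.2311,0.9929)

0.326 -1.231 0.993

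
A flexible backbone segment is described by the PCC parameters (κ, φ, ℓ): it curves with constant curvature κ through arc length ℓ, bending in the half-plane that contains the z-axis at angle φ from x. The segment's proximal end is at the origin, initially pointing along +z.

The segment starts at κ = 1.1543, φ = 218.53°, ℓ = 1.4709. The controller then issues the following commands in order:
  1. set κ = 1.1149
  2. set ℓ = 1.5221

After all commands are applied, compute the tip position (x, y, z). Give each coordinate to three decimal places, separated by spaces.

initial: κ=1.1543, φ=218.53°, ℓ=1.4709
cmd 1: set κ=1.1149 → (κ,φ,ℓ)=(1.1149,218.53°,1.4709) → tip=(-0.7501,-0.5973,0.8948)
cmd 2: set ℓ=1.5221 → (κ,φ,ℓ)=(1.1149,218.53°,1.5221) → tip=(-0.7900,-0.6290,0.8898)

-0.790 -0.629 0.890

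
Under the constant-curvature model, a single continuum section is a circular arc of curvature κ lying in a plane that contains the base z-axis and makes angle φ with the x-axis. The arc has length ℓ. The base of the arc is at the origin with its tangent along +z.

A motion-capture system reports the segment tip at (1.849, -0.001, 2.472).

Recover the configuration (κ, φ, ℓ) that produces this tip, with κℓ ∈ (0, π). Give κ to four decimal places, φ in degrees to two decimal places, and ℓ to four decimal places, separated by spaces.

ρ = √(x²+y²) = √(1.849² + -0.001²) = 1.84900
φ = atan2(y, x) mod 360° = atan2(-0.001, 1.849) = 359.9690°
|p|² = ρ² + z² = 1.84900² + 2.472² = 9.52959
κ = 2ρ / |p|² = 2×1.84900 / 9.52959 = 0.38805
θ = 2·atan2(ρ, z) = 2·atan2(1.84900, 2.472) = 1.28441 rad
ℓ = θ/κ = 1.28441/0.38805 = 3.30987

0.3881 359.97 3.3099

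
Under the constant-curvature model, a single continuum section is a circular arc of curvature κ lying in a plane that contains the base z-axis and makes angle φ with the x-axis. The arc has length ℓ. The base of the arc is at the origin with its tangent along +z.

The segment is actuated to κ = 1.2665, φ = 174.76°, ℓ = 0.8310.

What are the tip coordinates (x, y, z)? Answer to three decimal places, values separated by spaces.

-0.397 0.036 0.686

θ = κ·ℓ = 1.2665 × 0.8310 = 1.05246 rad
ρ = (1 − cos θ)/κ = (1 − 0.49543)/1.2665 = 0.39839
z = sin θ / κ = 0.86865/1.2665 = 0.68586
x = ρ cos φ = 0.39839 × cos(174.76°) = -0.39673
y = ρ sin φ = 0.39839 × sin(174.76°) = 0.03638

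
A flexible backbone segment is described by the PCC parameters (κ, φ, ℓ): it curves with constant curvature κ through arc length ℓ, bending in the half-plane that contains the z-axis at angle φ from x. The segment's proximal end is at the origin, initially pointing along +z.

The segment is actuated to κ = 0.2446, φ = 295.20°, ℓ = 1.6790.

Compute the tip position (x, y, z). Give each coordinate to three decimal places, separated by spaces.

0.145 -0.308 1.632

θ = κ·ℓ = 0.2446 × 1.6790 = 0.41068 rad
ρ = (1 − cos θ)/κ = (1 − 0.91685)/0.2446 = 0.33995
z = sin θ / κ = 0.39924/0.2446 = 1.63220
x = ρ cos φ = 0.33995 × cos(295.20°) = 0.14474
y = ρ sin φ = 0.33995 × sin(295.20°) = -0.30760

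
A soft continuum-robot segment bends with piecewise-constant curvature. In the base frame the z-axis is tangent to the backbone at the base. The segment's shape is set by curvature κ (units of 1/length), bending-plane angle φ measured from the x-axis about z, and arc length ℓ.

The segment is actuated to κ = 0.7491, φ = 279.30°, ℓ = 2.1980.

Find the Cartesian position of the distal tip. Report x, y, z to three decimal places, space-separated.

θ = κ·ℓ = 0.7491 × 2.1980 = 1.64652 rad
ρ = (1 − cos θ)/κ = (1 − -0.07565)/0.7491 = 1.43593
z = sin θ / κ = 0.99713/0.7491 = 1.33111
x = ρ cos φ = 1.43593 × cos(279.30°) = 0.23205
y = ρ sin φ = 1.43593 × sin(279.30°) = -1.41705

0.232 -1.417 1.331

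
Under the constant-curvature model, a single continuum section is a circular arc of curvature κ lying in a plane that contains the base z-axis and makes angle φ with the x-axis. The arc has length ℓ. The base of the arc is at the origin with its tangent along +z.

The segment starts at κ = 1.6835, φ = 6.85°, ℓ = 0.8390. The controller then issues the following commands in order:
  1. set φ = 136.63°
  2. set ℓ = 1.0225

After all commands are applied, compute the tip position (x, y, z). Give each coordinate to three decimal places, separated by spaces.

-0.497 0.469 0.587

initial: κ=1.6835, φ=6.85°, ℓ=0.8390
cmd 1: set φ=136.63° → (κ,φ,ℓ)=(1.6835,136.63°,0.8390) → tip=(-0.3637,0.3436,0.5866)
cmd 2: set ℓ=1.0225 → (κ,φ,ℓ)=(1.6835,136.63°,1.0225) → tip=(-0.4966,0.4691,0.5873)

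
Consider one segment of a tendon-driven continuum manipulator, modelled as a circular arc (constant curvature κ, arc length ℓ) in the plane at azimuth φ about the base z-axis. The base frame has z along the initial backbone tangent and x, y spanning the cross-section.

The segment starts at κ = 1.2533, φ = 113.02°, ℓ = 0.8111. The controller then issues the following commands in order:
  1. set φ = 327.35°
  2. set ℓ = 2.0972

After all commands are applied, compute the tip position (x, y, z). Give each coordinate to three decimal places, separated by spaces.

initial: κ=1.2533, φ=113.02°, ℓ=0.8111
cmd 1: set φ=327.35° → (κ,φ,ℓ)=(1.2533,327.35°,0.8111) → tip=(0.3182,-0.2039,0.6784)
cmd 2: set ℓ=2.0972 → (κ,φ,ℓ)=(1.2533,327.35°,2.0972) → tip=(1.2571,-0.8055,0.3917)

1.257 -0.805 0.392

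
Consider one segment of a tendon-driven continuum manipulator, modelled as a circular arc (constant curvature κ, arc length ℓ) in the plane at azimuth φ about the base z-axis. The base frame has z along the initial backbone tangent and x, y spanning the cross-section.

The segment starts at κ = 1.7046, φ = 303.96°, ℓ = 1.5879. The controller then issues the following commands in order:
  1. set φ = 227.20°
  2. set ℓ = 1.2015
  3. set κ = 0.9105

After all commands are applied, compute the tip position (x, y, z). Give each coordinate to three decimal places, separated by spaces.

initial: κ=1.7046, φ=303.96°, ℓ=1.5879
cmd 1: set φ=227.20° → (κ,φ,ℓ)=(1.7046,227.20°,1.5879) → tip=(-0.7601,-0.8208,0.2471)
cmd 2: set ℓ=1.2015 → (κ,φ,ℓ)=(1.7046,227.20°,1.2015) → tip=(-0.5817,-0.6282,0.5211)
cmd 3: set κ=0.9105 → (κ,φ,ℓ)=(0.9105,227.20°,1.2015) → tip=(-0.4037,-0.4360,0.9758)

-0.404 -0.436 0.976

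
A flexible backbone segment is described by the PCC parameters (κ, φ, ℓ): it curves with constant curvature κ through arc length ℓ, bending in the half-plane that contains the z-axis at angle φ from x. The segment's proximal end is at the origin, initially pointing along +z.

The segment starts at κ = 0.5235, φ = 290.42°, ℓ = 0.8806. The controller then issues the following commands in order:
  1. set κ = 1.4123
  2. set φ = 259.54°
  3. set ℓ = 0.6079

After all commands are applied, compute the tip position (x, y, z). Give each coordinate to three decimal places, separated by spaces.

initial: κ=0.5235, φ=290.42°, ℓ=0.8806
cmd 1: set κ=1.4123 → (κ,φ,ℓ)=(1.4123,290.42°,0.8806) → tip=(0.1677,-0.4504,0.6705)
cmd 2: set φ=259.54° → (κ,φ,ℓ)=(1.4123,259.54°,0.8806) → tip=(-0.0872,-0.4726,0.6705)
cmd 3: set ℓ=0.6079 → (κ,φ,ℓ)=(1.4123,259.54°,0.6079) → tip=(-0.0445,-0.2412,0.5359)

-0.045 -0.241 0.536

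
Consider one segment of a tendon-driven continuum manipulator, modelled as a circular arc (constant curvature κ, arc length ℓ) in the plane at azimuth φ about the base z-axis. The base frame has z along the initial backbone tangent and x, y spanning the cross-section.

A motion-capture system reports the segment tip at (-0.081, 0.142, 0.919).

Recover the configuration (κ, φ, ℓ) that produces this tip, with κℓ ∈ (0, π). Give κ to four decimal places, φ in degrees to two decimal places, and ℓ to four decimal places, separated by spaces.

0.3753 119.70 0.9383

ρ = √(x²+y²) = √(-0.081² + 0.142²) = 0.16348
φ = atan2(y, x) mod 360° = atan2(0.142, -0.081) = 119.7014°
|p|² = ρ² + z² = 0.16348² + 0.919² = 0.87129
κ = 2ρ / |p|² = 2×0.16348 / 0.87129 = 0.37526
θ = 2·atan2(ρ, z) = 2·atan2(0.16348, 0.919) = 0.35209 rad
ℓ = θ/κ = 0.35209/0.37526 = 0.93827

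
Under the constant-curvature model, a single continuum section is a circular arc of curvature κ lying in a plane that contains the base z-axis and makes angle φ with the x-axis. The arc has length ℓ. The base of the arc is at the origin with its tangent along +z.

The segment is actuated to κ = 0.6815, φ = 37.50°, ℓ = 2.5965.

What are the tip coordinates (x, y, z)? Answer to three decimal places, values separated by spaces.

1.394 1.070 1.438

θ = κ·ℓ = 0.6815 × 2.5965 = 1.76951 rad
ρ = (1 − cos θ)/κ = (1 − -0.19741)/0.6815 = 1.75703
z = sin θ / κ = 0.98032/0.6815 = 1.43847
x = ρ cos φ = 1.75703 × cos(37.50°) = 1.39394
y = ρ sin φ = 1.75703 × sin(37.50°) = 1.06961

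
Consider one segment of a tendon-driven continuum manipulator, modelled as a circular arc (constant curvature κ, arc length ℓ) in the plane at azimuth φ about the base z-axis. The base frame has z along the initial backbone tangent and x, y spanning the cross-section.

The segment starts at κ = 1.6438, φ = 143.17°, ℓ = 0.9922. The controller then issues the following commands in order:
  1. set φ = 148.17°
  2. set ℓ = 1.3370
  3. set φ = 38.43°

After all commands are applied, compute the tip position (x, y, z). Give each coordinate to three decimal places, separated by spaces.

0.756 0.600 0.493

initial: κ=1.6438, φ=143.17°, ℓ=0.9922
cmd 1: set φ=148.17° → (κ,φ,ℓ)=(1.6438,148.17°,0.9922) → tip=(-0.5479,0.3401,0.6072)
cmd 2: set ℓ=1.3370 → (κ,φ,ℓ)=(1.6438,148.17°,1.3370) → tip=(-0.8201,0.5091,0.4926)
cmd 3: set φ=38.43° → (κ,φ,ℓ)=(1.6438,38.43°,1.3370) → tip=(0.7562,0.6000,0.4926)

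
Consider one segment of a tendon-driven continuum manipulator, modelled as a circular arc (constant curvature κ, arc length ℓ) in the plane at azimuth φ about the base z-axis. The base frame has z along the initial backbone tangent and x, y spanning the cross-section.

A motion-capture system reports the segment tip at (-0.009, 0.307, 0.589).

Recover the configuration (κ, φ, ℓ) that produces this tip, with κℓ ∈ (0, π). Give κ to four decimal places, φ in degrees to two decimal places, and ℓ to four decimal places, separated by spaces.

ρ = √(x²+y²) = √(-0.009² + 0.307²) = 0.30713
φ = atan2(y, x) mod 360° = atan2(0.307, -0.009) = 91.6792°
|p|² = ρ² + z² = 0.30713² + 0.589² = 0.44125
κ = 2ρ / |p|² = 2×0.30713 / 0.44125 = 1.39210
θ = 2·atan2(ρ, z) = 2·atan2(0.30713, 0.589) = 0.96131 rad
ℓ = θ/κ = 0.96131/1.39210 = 0.69055

1.3921 91.68 0.6906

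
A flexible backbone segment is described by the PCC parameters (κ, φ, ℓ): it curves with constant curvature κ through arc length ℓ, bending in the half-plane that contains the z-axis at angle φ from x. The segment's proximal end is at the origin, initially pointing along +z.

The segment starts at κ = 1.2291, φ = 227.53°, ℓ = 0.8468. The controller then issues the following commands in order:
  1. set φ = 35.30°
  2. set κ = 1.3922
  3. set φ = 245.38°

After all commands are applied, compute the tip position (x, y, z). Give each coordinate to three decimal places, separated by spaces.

-0.185 -0.404 0.664

initial: κ=1.2291, φ=227.53°, ℓ=0.8468
cmd 1: set φ=35.30° → (κ,φ,ℓ)=(1.2291,35.30°,0.8468) → tip=(0.3283,0.2325,0.7020)
cmd 2: set κ=1.3922 → (κ,φ,ℓ)=(1.3922,35.30°,0.8468) → tip=(0.3623,0.2565,0.6638)
cmd 3: set φ=245.38° → (κ,φ,ℓ)=(1.3922,245.38°,0.8468) → tip=(-0.1850,-0.4036,0.6638)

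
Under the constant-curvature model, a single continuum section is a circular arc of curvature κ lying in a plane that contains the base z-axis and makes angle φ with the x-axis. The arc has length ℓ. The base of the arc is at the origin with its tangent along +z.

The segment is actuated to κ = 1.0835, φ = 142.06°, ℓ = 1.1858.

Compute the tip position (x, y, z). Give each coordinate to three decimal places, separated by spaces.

θ = κ·ℓ = 1.0835 × 1.1858 = 1.28481 rad
ρ = (1 − cos θ)/κ = (1 − 0.28210)/1.0835 = 0.66258
z = sin θ / κ = 0.95939/1.0835 = 0.88545
x = ρ cos φ = 0.66258 × cos(142.06°) = -0.52254
y = ρ sin φ = 0.66258 × sin(142.06°) = 0.40738

-0.523 0.407 0.885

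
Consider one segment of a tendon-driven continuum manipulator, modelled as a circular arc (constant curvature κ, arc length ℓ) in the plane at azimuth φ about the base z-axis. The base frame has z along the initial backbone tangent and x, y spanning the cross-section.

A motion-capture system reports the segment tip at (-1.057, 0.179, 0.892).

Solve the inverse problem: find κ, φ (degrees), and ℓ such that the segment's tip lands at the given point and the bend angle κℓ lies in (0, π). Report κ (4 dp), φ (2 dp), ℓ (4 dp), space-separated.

ρ = √(x²+y²) = √(-1.057² + 0.179²) = 1.07205
φ = atan2(y, x) mod 360° = atan2(0.179, -1.057) = 170.3883°
|p|² = ρ² + z² = 1.07205² + 0.892² = 1.94495
κ = 2ρ / |p|² = 2×1.07205 / 1.94495 = 1.10239
θ = 2·atan2(ρ, z) = 2·atan2(1.07205, 0.892) = 1.75363 rad
ℓ = θ/κ = 1.75363/1.10239 = 1.59075

1.1024 170.39 1.5908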